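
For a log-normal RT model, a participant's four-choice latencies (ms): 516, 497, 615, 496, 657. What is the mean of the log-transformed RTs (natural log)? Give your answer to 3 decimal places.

ln(RT): 6.2461, 6.2086, 6.4216, 6.2066, 6.4877
Σ ln(RT) = 31.5706
Mean = 31.5706/5 = 6.31412

6.314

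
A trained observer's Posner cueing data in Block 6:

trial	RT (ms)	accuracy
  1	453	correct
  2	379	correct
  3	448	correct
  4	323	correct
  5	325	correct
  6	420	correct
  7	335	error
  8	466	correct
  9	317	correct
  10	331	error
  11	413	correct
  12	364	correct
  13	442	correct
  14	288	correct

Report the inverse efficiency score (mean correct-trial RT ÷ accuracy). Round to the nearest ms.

451 ms

Correct trials (n=12): 453, 379, 448, 323, 325, 420, 466, 317, 413, 364, 442, 288
Mean correct RT = 4638/12 = 386.5000 ms
Proportion correct = 12/14
IES = 386.5000 / (12/14) = 450.917 ms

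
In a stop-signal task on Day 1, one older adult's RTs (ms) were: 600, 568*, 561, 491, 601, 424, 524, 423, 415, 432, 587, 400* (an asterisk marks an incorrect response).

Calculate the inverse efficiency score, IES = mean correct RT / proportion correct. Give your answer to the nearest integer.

607 ms

Correct trials (n=10): 600, 561, 491, 601, 424, 524, 423, 415, 432, 587
Mean correct RT = 5058/10 = 505.8000 ms
Proportion correct = 10/12
IES = 505.8000 / (10/12) = 606.960 ms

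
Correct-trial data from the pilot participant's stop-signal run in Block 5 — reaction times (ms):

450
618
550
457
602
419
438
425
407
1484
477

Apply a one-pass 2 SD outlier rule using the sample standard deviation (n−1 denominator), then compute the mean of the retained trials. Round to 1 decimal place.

484.3 ms

n = 11, ΣRT = 6327, M = 575.182
Σ(x−M)² = 962465.64; s = √(962465.64/10) = 310.236
Cutoffs: 575.182 ± 2·310.236 → [-45.3, 1195.7]
Outside: 1484 → excluded.
Retained (n=10): Σ = 4843, mean = 4843/10 = 484.300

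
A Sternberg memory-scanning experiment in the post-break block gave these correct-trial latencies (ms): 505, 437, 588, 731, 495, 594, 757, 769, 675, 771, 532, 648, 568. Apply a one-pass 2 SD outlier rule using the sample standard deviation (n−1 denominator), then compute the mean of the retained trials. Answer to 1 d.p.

620.8 ms

n = 13, ΣRT = 8070, M = 620.769
Σ(x−M)² = 154380.31; s = √(154380.31/12) = 113.424
Cutoffs: 620.769 ± 2·113.424 → [393.9, 847.6]
No RTs fall outside the cutoffs; all 13 retained. Mean = 8070/13 = 620.769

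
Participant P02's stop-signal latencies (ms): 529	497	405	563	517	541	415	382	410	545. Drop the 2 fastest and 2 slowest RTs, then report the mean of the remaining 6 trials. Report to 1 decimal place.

Sorted: 382, 405, 410, 415, 497, 517, 529, 541, 545, 563
Drop lowest 2 (382, 405) and highest 2 (545, 563)
Remaining (n=6): Σ = 2909, mean = 2909/6 = 484.833

484.8 ms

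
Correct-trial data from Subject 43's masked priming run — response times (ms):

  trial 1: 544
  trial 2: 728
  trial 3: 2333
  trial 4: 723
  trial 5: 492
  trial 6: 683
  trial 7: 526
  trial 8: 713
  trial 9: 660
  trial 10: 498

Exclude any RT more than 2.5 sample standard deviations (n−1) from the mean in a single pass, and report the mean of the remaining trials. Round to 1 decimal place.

n = 10, ΣRT = 7900, M = 790.000
Σ(x−M)² = 2727740.00; s = √(2727740.00/9) = 550.529
Cutoffs: 790.000 ± 2.5·550.529 → [-586.3, 2166.3]
Outside: 2333 → excluded.
Retained (n=9): Σ = 5567, mean = 5567/9 = 618.556

618.6 ms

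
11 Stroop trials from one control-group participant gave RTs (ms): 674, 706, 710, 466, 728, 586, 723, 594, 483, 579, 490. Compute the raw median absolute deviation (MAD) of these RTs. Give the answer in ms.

111 ms

Sorted: 466, 483, 490, 579, 586, 594, 674, 706, 710, 723, 728 → median = 594
|x − 594|: 80, 112, 116, 128, 134, 8, 129, 0, 111, 15, 104
Sorted deviations: 0, 8, 15, 80, 104, 111, 112, 116, 128, 129, 134 → MAD = 111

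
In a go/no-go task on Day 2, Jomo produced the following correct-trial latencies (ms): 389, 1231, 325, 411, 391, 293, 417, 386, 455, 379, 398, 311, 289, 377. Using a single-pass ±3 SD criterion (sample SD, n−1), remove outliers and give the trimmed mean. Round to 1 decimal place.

370.8 ms

n = 14, ΣRT = 6052, M = 432.286
Σ(x−M)² = 718090.86; s = √(718090.86/13) = 235.027
Cutoffs: 432.286 ± 3·235.027 → [-272.8, 1137.4]
Outside: 1231 → excluded.
Retained (n=13): Σ = 4821, mean = 4821/13 = 370.846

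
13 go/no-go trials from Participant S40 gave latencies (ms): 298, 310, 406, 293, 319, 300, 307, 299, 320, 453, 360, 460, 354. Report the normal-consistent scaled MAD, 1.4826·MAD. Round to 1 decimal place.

Sorted: 293, 298, 299, 300, 307, 310, 319, 320, 354, 360, 406, 453, 460 → median = 319
|x − 319| sorted: 0, 1, 9, 12, 19, 20, 21, 26, 35, 41, 87, 134, 141 → MAD = 21
Robust SD ≈ 1.4826 × 21 = 31.135

31.1 ms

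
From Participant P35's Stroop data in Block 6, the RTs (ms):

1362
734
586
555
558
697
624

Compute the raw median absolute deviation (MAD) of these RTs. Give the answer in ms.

Sorted: 555, 558, 586, 624, 697, 734, 1362 → median = 624
|x − 624|: 738, 110, 38, 69, 66, 73, 0
Sorted deviations: 0, 38, 66, 69, 73, 110, 738 → MAD = 69

69 ms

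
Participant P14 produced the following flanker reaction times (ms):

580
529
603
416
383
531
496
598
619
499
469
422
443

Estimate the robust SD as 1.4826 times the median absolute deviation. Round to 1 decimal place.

114.2 ms

Sorted: 383, 416, 422, 443, 469, 496, 499, 529, 531, 580, 598, 603, 619 → median = 499
|x − 499| sorted: 0, 3, 30, 30, 32, 56, 77, 81, 83, 99, 104, 116, 120 → MAD = 77
Robust SD ≈ 1.4826 × 77 = 114.160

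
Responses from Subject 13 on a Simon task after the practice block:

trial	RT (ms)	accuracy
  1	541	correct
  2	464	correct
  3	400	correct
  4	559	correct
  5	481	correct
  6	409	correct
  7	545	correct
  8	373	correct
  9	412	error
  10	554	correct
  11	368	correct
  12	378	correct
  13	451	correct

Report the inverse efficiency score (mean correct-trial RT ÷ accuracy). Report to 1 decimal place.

498.6 ms

Correct trials (n=12): 541, 464, 400, 559, 481, 409, 545, 373, 554, 368, 378, 451
Mean correct RT = 5523/12 = 460.2500 ms
Proportion correct = 12/13
IES = 460.2500 / (12/13) = 498.604 ms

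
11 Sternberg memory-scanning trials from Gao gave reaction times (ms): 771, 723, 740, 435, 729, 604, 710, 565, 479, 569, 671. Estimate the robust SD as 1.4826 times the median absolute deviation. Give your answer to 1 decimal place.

Sorted: 435, 479, 565, 569, 604, 671, 710, 723, 729, 740, 771 → median = 671
|x − 671| sorted: 0, 39, 52, 58, 67, 69, 100, 102, 106, 192, 236 → MAD = 69
Robust SD ≈ 1.4826 × 69 = 102.299

102.3 ms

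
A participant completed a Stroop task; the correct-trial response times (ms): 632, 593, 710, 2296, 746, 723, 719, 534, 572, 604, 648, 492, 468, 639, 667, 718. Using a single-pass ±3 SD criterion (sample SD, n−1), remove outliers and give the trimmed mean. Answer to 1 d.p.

n = 16, ΣRT = 11761, M = 735.062
Σ(x−M)² = 2704806.94; s = √(2704806.94/15) = 424.642
Cutoffs: 735.062 ± 3·424.642 → [-538.9, 2009.0]
Outside: 2296 → excluded.
Retained (n=15): Σ = 9465, mean = 9465/15 = 631.000

631.0 ms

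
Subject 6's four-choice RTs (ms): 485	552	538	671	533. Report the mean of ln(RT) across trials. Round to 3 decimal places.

6.315

ln(RT): 6.1841, 6.3135, 6.2879, 6.5088, 6.2785
Σ ln(RT) = 31.5728
Mean = 31.5728/5 = 6.31457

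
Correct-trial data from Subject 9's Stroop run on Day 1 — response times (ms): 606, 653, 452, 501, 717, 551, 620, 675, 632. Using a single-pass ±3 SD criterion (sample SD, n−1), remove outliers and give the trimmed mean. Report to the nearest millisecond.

601 ms

n = 9, ΣRT = 5407, M = 600.778
Σ(x−M)² = 57683.56; s = √(57683.56/8) = 84.914
Cutoffs: 600.778 ± 3·84.914 → [346.0, 855.5]
No RTs fall outside the cutoffs; all 9 retained. Mean = 5407/9 = 600.778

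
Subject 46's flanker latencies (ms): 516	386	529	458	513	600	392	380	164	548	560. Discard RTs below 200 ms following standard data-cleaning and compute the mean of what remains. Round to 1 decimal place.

Excluded: 164
Retained (n=10): Σ = 4882
Mean = 4882/10 = 488.2000

488.2 ms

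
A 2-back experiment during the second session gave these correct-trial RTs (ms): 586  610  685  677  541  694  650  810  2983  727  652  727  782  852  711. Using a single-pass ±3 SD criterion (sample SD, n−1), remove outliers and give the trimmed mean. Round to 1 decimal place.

693.1 ms

n = 15, ΣRT = 12687, M = 845.800
Σ(x−M)² = 4988702.40; s = √(4988702.40/14) = 596.939
Cutoffs: 845.800 ± 3·596.939 → [-945.0, 2636.6]
Outside: 2983 → excluded.
Retained (n=14): Σ = 9704, mean = 9704/14 = 693.143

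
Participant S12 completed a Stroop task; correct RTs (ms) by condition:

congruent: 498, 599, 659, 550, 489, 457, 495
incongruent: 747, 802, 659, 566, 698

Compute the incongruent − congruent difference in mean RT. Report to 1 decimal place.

M(congruent) = 3747/7 = 535.286
M(incongruent) = 3472/5 = 694.400
Difference = 694.400 − 535.286 = 159.114 ms

159.1 ms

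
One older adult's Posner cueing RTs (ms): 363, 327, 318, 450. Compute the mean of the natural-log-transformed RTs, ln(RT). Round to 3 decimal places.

ln(RT): 5.8944, 5.7900, 5.7621, 6.1092
Σ ln(RT) = 23.5557
Mean = 23.5557/4 = 5.88892

5.889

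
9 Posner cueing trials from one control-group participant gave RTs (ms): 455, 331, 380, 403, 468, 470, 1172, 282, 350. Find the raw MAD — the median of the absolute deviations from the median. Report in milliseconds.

65 ms

Sorted: 282, 331, 350, 380, 403, 455, 468, 470, 1172 → median = 403
|x − 403|: 52, 72, 23, 0, 65, 67, 769, 121, 53
Sorted deviations: 0, 23, 52, 53, 65, 67, 72, 121, 769 → MAD = 65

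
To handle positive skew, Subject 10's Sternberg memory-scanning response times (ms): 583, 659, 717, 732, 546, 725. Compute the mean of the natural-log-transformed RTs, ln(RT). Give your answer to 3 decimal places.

6.486

ln(RT): 6.3682, 6.4907, 6.5751, 6.5958, 6.3026, 6.5862
Σ ln(RT) = 38.9186
Mean = 38.9186/6 = 6.48643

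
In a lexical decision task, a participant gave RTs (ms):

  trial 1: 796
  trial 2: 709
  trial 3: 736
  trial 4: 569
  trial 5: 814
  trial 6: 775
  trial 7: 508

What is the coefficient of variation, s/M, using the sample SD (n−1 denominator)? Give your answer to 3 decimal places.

0.168

n = 7, Σ = 4907, M = 701.0000
Σ(x−M)² = 83232.000; s = √(83232.000/6) = 117.7795
CV = 117.7795 / 701.0000 = 0.16802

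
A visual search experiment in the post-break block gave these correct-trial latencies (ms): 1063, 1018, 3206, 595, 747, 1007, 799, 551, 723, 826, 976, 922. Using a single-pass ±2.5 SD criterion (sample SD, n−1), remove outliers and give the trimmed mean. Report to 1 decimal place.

838.8 ms

n = 12, ΣRT = 12433, M = 1036.083
Σ(x−M)² = 5438854.92; s = √(5438854.92/11) = 703.165
Cutoffs: 1036.083 ± 2.5·703.165 → [-721.8, 2794.0]
Outside: 3206 → excluded.
Retained (n=11): Σ = 9227, mean = 9227/11 = 838.818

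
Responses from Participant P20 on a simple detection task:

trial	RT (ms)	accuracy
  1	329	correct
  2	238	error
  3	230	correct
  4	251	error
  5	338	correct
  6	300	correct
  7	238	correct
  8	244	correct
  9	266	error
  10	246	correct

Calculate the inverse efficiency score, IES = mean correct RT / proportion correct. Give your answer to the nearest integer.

Correct trials (n=7): 329, 230, 338, 300, 238, 244, 246
Mean correct RT = 1925/7 = 275.0000 ms
Proportion correct = 7/10
IES = 275.0000 / (7/10) = 392.857 ms

393 ms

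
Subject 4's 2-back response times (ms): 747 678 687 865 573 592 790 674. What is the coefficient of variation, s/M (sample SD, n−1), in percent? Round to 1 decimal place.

n = 8, Σ = 5606, M = 700.7500
Σ(x−M)² = 66651.500; s = √(66651.500/7) = 97.5789
CV = 97.5789 / 700.7500 = 0.13925 = 13.925%

13.9%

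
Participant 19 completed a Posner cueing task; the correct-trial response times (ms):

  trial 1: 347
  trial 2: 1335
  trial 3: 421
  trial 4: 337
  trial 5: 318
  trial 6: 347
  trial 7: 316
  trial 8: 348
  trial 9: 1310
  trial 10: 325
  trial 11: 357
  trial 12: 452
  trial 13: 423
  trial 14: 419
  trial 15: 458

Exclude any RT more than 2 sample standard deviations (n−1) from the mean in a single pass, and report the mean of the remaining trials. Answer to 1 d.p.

n = 15, ΣRT = 7513, M = 500.867
Σ(x−M)² = 1590657.73; s = √(1590657.73/14) = 337.073
Cutoffs: 500.867 ± 2·337.073 → [-173.3, 1175.0]
Outside: 1310, 1335 → excluded.
Retained (n=13): Σ = 4868, mean = 4868/13 = 374.462

374.5 ms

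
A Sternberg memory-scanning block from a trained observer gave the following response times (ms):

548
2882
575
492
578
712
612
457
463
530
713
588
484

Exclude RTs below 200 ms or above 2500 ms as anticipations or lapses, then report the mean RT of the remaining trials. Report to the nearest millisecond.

563 ms

Excluded: 2882
Retained (n=12): Σ = 6752
Mean = 6752/12 = 562.6667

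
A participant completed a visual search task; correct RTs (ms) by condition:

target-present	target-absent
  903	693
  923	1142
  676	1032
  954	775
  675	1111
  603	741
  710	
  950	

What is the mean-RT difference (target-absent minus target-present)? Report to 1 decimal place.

116.4 ms

M(target-present) = 6394/8 = 799.250
M(target-absent) = 5494/6 = 915.667
Difference = 915.667 − 799.250 = 116.417 ms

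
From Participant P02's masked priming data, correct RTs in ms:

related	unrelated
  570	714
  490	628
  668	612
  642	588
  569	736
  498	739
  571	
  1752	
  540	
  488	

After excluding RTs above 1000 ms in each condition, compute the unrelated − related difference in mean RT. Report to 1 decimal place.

109.9 ms

related: exclude 1752
M(related) = 5036/9 = 559.556
M(unrelated) = 4017/6 = 669.500
Difference = 669.500 − 559.556 = 109.944 ms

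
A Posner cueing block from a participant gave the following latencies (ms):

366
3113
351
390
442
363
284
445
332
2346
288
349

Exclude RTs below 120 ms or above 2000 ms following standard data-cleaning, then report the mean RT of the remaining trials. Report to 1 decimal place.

361.0 ms

Excluded: 2346, 3113
Retained (n=10): Σ = 3610
Mean = 3610/10 = 361.0000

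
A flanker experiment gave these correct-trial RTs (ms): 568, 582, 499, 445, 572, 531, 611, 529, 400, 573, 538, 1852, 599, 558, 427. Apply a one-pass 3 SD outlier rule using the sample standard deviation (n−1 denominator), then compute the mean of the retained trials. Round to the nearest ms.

n = 15, ΣRT = 9284, M = 618.933
Σ(x−M)² = 1684674.93; s = √(1684674.93/14) = 346.892
Cutoffs: 618.933 ± 3·346.892 → [-421.7, 1659.6]
Outside: 1852 → excluded.
Retained (n=14): Σ = 7432, mean = 7432/14 = 530.857

531 ms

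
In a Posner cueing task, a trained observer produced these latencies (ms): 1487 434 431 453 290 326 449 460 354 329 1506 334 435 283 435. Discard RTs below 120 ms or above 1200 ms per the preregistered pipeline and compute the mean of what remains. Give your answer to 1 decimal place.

385.6 ms

Excluded: 1487, 1506
Retained (n=13): Σ = 5013
Mean = 5013/13 = 385.6154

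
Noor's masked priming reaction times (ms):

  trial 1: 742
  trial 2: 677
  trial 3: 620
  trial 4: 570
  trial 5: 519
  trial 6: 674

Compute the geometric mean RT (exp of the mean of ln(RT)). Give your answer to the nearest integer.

ln(RT): 6.6093, 6.5177, 6.4297, 6.3456, 6.2519, 6.5132
Mean ln(RT) = 38.6675/6 = 6.44459
Geometric mean = exp(6.44459) = 629.29 ms

629 ms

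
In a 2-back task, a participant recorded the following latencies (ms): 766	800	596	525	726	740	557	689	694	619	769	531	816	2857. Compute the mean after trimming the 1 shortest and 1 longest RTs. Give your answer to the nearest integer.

Sorted: 525, 531, 557, 596, 619, 689, 694, 726, 740, 766, 769, 800, 816, 2857
Drop lowest 1 (525) and highest 1 (2857)
Remaining (n=12): Σ = 8303, mean = 8303/12 = 691.917

692 ms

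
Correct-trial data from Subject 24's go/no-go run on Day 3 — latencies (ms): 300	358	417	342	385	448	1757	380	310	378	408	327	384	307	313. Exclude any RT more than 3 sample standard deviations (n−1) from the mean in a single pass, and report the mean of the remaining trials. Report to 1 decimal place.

n = 15, ΣRT = 6814, M = 454.267
Σ(x−M)² = 1846072.93; s = √(1846072.93/14) = 363.129
Cutoffs: 454.267 ± 3·363.129 → [-635.1, 1543.7]
Outside: 1757 → excluded.
Retained (n=14): Σ = 5057, mean = 5057/14 = 361.214

361.2 ms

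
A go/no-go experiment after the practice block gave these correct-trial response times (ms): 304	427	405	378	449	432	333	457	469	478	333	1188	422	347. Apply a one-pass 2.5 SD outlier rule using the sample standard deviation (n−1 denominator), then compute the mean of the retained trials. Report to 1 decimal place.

402.6 ms

n = 14, ΣRT = 6422, M = 458.714
Σ(x−M)² = 612924.86; s = √(612924.86/13) = 217.136
Cutoffs: 458.714 ± 2.5·217.136 → [-84.1, 1001.6]
Outside: 1188 → excluded.
Retained (n=13): Σ = 5234, mean = 5234/13 = 402.615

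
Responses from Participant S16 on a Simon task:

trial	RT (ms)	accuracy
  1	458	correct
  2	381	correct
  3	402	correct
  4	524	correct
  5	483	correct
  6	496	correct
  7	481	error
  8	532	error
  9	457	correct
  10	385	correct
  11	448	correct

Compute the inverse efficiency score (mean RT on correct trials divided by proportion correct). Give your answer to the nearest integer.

548 ms

Correct trials (n=9): 458, 381, 402, 524, 483, 496, 457, 385, 448
Mean correct RT = 4034/9 = 448.2222 ms
Proportion correct = 9/11
IES = 448.2222 / (9/11) = 547.827 ms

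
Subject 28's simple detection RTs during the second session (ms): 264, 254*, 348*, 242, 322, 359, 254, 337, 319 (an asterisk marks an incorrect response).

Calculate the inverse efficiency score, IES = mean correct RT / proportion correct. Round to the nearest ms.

385 ms

Correct trials (n=7): 264, 242, 322, 359, 254, 337, 319
Mean correct RT = 2097/7 = 299.5714 ms
Proportion correct = 7/9
IES = 299.5714 / (7/9) = 385.163 ms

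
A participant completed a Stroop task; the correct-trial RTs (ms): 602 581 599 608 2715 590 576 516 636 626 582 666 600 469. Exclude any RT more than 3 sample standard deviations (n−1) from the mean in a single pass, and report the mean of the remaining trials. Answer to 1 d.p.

n = 14, ΣRT = 10366, M = 740.429
Σ(x−M)² = 4229117.43; s = √(4229117.43/13) = 570.365
Cutoffs: 740.429 ± 3·570.365 → [-970.7, 2451.5]
Outside: 2715 → excluded.
Retained (n=13): Σ = 7651, mean = 7651/13 = 588.538

588.5 ms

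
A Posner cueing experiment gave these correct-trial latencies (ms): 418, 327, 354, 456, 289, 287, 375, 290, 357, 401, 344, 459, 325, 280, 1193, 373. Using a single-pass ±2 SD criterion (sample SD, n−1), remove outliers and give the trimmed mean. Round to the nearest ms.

n = 16, ΣRT = 6528, M = 408.000
Σ(x−M)² = 705766.00; s = √(705766.00/15) = 216.913
Cutoffs: 408.000 ± 2·216.913 → [-25.8, 841.8]
Outside: 1193 → excluded.
Retained (n=15): Σ = 5335, mean = 5335/15 = 355.667

356 ms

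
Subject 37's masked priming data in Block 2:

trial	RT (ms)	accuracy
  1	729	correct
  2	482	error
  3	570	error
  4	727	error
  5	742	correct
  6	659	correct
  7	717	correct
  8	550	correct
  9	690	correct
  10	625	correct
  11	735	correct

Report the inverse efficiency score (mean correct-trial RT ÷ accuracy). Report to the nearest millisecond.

Correct trials (n=8): 729, 742, 659, 717, 550, 690, 625, 735
Mean correct RT = 5447/8 = 680.8750 ms
Proportion correct = 8/11
IES = 680.8750 / (8/11) = 936.203 ms

936 ms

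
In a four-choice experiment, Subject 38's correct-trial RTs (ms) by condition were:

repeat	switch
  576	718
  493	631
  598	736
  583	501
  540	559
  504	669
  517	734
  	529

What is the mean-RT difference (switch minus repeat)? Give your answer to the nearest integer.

90 ms

M(repeat) = 3811/7 = 544.429
M(switch) = 5077/8 = 634.625
Difference = 634.625 − 544.429 = 90.196 ms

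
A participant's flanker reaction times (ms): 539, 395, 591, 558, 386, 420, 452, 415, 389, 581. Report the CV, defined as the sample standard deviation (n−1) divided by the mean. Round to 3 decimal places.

n = 10, Σ = 4726, M = 472.6000
Σ(x−M)² = 64490.400; s = √(64490.400/9) = 84.6499
CV = 84.6499 / 472.6000 = 0.17912

0.179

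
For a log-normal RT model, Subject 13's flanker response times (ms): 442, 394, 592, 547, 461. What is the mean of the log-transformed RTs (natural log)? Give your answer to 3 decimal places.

ln(RT): 6.0913, 5.9764, 6.3835, 6.3044, 6.1334
Σ ln(RT) = 30.8890
Mean = 30.8890/5 = 6.17780

6.178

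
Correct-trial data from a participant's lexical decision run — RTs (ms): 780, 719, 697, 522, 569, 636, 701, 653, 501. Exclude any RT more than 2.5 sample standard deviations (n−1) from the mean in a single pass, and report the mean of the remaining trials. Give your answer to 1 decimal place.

642.0 ms

n = 9, ΣRT = 5778, M = 642.000
Σ(x−M)² = 71246.00; s = √(71246.00/8) = 94.370
Cutoffs: 642.000 ± 2.5·94.370 → [406.1, 877.9]
No RTs fall outside the cutoffs; all 9 retained. Mean = 5778/9 = 642.000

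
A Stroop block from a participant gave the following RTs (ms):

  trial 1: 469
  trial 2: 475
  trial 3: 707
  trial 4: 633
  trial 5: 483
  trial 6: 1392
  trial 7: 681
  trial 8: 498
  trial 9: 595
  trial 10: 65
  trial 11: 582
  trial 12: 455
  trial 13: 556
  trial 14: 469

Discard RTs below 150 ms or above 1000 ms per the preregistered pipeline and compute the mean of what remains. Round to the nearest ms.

550 ms

Excluded: 65, 1392
Retained (n=12): Σ = 6603
Mean = 6603/12 = 550.2500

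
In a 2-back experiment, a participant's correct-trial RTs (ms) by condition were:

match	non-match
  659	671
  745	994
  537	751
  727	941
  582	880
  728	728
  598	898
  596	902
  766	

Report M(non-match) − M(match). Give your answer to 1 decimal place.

185.8 ms

M(match) = 5938/9 = 659.778
M(non-match) = 6765/8 = 845.625
Difference = 845.625 − 659.778 = 185.847 ms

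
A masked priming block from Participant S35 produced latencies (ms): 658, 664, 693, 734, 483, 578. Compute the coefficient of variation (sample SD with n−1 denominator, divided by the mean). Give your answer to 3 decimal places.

n = 6, Σ = 3810, M = 635.0000
Σ(x−M)² = 40888.000; s = √(40888.000/5) = 90.4301
CV = 90.4301 / 635.0000 = 0.14241

0.142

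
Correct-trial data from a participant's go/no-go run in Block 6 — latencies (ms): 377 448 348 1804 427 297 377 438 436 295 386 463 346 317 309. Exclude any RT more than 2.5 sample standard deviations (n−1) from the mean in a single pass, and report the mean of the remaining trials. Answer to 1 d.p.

376.0 ms

n = 15, ΣRT = 7068, M = 471.200
Σ(x−M)² = 1948594.40; s = √(1948594.40/14) = 373.075
Cutoffs: 471.200 ± 2.5·373.075 → [-461.5, 1403.9]
Outside: 1804 → excluded.
Retained (n=14): Σ = 5264, mean = 5264/14 = 376.000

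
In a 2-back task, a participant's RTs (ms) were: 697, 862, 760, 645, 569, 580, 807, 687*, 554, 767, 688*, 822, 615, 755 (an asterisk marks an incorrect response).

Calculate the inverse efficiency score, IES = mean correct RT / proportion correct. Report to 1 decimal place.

Correct trials (n=12): 697, 862, 760, 645, 569, 580, 807, 554, 767, 822, 615, 755
Mean correct RT = 8433/12 = 702.7500 ms
Proportion correct = 12/14
IES = 702.7500 / (12/14) = 819.875 ms

819.9 ms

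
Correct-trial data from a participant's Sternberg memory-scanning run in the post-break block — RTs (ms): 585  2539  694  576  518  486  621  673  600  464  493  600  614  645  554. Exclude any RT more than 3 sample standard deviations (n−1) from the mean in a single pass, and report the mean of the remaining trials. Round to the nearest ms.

580 ms

n = 15, ΣRT = 10662, M = 710.800
Σ(x−M)² = 3644980.40; s = √(3644980.40/14) = 510.251
Cutoffs: 710.800 ± 3·510.251 → [-820.0, 2241.6]
Outside: 2539 → excluded.
Retained (n=14): Σ = 8123, mean = 8123/14 = 580.214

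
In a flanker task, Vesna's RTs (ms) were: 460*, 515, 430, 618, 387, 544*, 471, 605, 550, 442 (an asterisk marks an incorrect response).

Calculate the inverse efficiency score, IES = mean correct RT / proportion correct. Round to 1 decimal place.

Correct trials (n=8): 515, 430, 618, 387, 471, 605, 550, 442
Mean correct RT = 4018/8 = 502.2500 ms
Proportion correct = 8/10
IES = 502.2500 / (8/10) = 627.812 ms

627.8 ms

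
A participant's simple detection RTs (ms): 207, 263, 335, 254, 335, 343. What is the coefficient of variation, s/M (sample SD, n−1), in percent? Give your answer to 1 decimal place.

19.4%

n = 6, Σ = 1737, M = 289.5000
Σ(x−M)² = 15771.500; s = √(15771.500/5) = 56.1632
CV = 56.1632 / 289.5000 = 0.19400 = 19.400%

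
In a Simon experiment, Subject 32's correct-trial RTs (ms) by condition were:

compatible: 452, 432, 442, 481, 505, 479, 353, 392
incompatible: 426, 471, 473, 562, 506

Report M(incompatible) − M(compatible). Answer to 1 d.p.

45.6 ms

M(compatible) = 3536/8 = 442.000
M(incompatible) = 2438/5 = 487.600
Difference = 487.600 − 442.000 = 45.600 ms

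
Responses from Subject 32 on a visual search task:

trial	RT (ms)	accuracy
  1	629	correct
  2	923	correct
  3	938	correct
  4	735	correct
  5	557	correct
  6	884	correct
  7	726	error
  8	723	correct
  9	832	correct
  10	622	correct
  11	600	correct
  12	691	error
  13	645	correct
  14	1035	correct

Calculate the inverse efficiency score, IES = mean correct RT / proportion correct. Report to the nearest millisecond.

Correct trials (n=12): 629, 923, 938, 735, 557, 884, 723, 832, 622, 600, 645, 1035
Mean correct RT = 9123/12 = 760.2500 ms
Proportion correct = 12/14
IES = 760.2500 / (12/14) = 886.958 ms

887 ms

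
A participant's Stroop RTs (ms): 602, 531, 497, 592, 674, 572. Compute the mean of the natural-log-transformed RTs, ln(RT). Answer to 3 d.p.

6.355

ln(RT): 6.4003, 6.2748, 6.2086, 6.3835, 6.5132, 6.3491
Σ ln(RT) = 38.1295
Mean = 38.1295/6 = 6.35491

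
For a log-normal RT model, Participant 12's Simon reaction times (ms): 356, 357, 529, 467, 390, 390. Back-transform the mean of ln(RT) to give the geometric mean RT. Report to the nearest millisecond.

410 ms

ln(RT): 5.8749, 5.8777, 6.2710, 6.1463, 5.9661, 5.9661
Mean ln(RT) = 36.1023/6 = 6.01705
Geometric mean = exp(6.01705) = 410.36 ms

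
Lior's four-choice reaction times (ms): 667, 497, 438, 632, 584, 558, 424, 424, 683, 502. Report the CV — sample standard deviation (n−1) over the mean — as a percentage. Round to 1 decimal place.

18.3%

n = 10, Σ = 5409, M = 540.9000
Σ(x−M)² = 87902.900; s = √(87902.900/9) = 98.8281
CV = 98.8281 / 540.9000 = 0.18271 = 18.271%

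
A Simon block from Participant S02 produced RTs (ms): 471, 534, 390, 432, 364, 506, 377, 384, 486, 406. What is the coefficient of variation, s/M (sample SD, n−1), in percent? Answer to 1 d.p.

n = 10, Σ = 4350, M = 435.0000
Σ(x−M)² = 32620.000; s = √(32620.000/9) = 60.2034
CV = 60.2034 / 435.0000 = 0.13840 = 13.840%

13.8%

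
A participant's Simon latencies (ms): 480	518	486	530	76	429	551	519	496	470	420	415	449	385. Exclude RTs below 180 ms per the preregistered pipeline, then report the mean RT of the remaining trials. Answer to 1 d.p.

472.9 ms

Excluded: 76
Retained (n=13): Σ = 6148
Mean = 6148/13 = 472.9231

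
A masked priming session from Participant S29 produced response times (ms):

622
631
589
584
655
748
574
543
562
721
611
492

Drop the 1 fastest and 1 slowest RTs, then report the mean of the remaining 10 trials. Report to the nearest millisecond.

Sorted: 492, 543, 562, 574, 584, 589, 611, 622, 631, 655, 721, 748
Drop lowest 1 (492) and highest 1 (748)
Remaining (n=10): Σ = 6092, mean = 6092/10 = 609.200

609 ms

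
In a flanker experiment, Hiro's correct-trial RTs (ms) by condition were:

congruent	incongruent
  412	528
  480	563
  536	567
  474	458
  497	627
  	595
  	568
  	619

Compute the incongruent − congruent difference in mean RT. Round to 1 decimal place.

M(congruent) = 2399/5 = 479.800
M(incongruent) = 4525/8 = 565.625
Difference = 565.625 − 479.800 = 85.825 ms

85.8 ms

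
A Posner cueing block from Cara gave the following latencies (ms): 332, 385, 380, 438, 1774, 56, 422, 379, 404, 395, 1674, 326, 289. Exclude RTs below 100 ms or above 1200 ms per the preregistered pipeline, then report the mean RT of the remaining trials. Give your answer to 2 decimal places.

Excluded: 56, 1674, 1774
Retained (n=10): Σ = 3750
Mean = 3750/10 = 375.0000

375.00 ms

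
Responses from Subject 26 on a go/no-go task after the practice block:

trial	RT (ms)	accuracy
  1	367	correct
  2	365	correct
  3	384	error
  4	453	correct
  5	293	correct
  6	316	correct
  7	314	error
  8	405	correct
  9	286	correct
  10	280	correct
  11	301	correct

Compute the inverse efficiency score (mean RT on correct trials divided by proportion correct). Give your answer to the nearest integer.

Correct trials (n=9): 367, 365, 453, 293, 316, 405, 286, 280, 301
Mean correct RT = 3066/9 = 340.6667 ms
Proportion correct = 9/11
IES = 340.6667 / (9/11) = 416.370 ms

416 ms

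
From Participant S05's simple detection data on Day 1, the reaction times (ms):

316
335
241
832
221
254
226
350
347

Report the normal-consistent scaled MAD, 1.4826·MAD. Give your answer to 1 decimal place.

Sorted: 221, 226, 241, 254, 316, 335, 347, 350, 832 → median = 316
|x − 316| sorted: 0, 19, 31, 34, 62, 75, 90, 95, 516 → MAD = 62
Robust SD ≈ 1.4826 × 62 = 91.921

91.9 ms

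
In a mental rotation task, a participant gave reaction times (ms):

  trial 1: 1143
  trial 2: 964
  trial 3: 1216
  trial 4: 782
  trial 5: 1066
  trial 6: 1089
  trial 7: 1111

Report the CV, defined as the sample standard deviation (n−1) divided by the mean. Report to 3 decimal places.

n = 7, Σ = 7371, M = 1053.0000
Σ(x−M)² = 120860.000; s = √(120860.000/6) = 141.9272
CV = 141.9272 / 1053.0000 = 0.13478

0.135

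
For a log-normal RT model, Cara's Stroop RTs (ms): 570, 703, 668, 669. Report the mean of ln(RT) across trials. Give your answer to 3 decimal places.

ln(RT): 6.3456, 6.5554, 6.5043, 6.5058
Σ ln(RT) = 25.9111
Mean = 25.9111/4 = 6.47777

6.478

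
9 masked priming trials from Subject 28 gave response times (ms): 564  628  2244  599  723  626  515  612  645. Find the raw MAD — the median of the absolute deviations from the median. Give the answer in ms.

Sorted: 515, 564, 599, 612, 626, 628, 645, 723, 2244 → median = 626
|x − 626|: 62, 2, 1618, 27, 97, 0, 111, 14, 19
Sorted deviations: 0, 2, 14, 19, 27, 62, 97, 111, 1618 → MAD = 27

27 ms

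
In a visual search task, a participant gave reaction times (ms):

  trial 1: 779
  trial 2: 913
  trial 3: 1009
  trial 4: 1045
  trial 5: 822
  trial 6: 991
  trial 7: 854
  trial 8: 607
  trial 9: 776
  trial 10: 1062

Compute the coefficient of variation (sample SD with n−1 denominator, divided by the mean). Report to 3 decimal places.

0.164

n = 10, Σ = 8858, M = 885.8000
Σ(x−M)² = 189649.600; s = √(189649.600/9) = 145.1626
CV = 145.1626 / 885.8000 = 0.16388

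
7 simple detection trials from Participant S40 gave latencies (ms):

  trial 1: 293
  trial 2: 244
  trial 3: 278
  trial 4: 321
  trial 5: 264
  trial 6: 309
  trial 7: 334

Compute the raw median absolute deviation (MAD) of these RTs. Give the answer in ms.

Sorted: 244, 264, 278, 293, 309, 321, 334 → median = 293
|x − 293|: 0, 49, 15, 28, 29, 16, 41
Sorted deviations: 0, 15, 16, 28, 29, 41, 49 → MAD = 28

28 ms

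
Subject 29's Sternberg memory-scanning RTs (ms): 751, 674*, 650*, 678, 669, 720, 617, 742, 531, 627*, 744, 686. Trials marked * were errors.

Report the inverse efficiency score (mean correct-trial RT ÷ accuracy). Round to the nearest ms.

Correct trials (n=9): 751, 678, 669, 720, 617, 742, 531, 744, 686
Mean correct RT = 6138/9 = 682.0000 ms
Proportion correct = 9/12
IES = 682.0000 / (9/12) = 909.333 ms

909 ms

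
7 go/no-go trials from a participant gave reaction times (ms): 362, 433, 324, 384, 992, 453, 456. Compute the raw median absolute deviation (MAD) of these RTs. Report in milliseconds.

49 ms

Sorted: 324, 362, 384, 433, 453, 456, 992 → median = 433
|x − 433|: 71, 0, 109, 49, 559, 20, 23
Sorted deviations: 0, 20, 23, 49, 71, 109, 559 → MAD = 49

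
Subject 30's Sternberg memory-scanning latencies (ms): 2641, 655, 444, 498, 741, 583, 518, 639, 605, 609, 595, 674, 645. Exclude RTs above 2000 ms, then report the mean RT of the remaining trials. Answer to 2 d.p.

600.50 ms

Excluded: 2641
Retained (n=12): Σ = 7206
Mean = 7206/12 = 600.5000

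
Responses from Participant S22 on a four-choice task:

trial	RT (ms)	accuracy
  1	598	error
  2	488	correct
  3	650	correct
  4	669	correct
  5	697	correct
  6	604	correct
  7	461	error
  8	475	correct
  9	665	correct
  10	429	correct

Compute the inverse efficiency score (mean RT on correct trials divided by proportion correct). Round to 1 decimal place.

Correct trials (n=8): 488, 650, 669, 697, 604, 475, 665, 429
Mean correct RT = 4677/8 = 584.6250 ms
Proportion correct = 8/10
IES = 584.6250 / (8/10) = 730.781 ms

730.8 ms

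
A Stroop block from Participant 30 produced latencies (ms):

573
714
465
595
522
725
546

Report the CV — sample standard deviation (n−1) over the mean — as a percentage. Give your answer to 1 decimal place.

n = 7, Σ = 4140, M = 591.4286
Σ(x−M)² = 56085.714; s = √(56085.714/6) = 96.6831
CV = 96.6831 / 591.4286 = 0.16347 = 16.347%

16.3%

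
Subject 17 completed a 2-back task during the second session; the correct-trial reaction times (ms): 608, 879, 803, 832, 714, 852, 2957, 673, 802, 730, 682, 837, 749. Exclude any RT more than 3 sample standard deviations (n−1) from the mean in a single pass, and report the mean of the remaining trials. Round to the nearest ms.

763 ms

n = 13, ΣRT = 12118, M = 932.154
Σ(x−M)² = 4518773.69; s = √(4518773.69/12) = 613.648
Cutoffs: 932.154 ± 3·613.648 → [-908.8, 2773.1]
Outside: 2957 → excluded.
Retained (n=12): Σ = 9161, mean = 9161/12 = 763.417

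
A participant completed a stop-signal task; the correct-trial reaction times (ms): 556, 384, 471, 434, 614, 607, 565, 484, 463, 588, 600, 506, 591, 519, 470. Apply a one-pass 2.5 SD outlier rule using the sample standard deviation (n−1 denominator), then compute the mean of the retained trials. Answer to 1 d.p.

523.5 ms

n = 15, ΣRT = 7852, M = 523.467
Σ(x−M)² = 71145.73; s = √(71145.73/14) = 71.287
Cutoffs: 523.467 ± 2.5·71.287 → [345.2, 701.7]
No RTs fall outside the cutoffs; all 15 retained. Mean = 7852/15 = 523.467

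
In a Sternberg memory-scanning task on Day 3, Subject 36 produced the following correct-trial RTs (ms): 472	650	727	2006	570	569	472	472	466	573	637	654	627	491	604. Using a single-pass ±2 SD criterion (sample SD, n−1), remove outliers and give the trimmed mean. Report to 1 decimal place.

n = 15, ΣRT = 9990, M = 666.000
Σ(x−M)² = 2016734.00; s = √(2016734.00/14) = 379.542
Cutoffs: 666.000 ± 2·379.542 → [-93.1, 1425.1]
Outside: 2006 → excluded.
Retained (n=14): Σ = 7984, mean = 7984/14 = 570.286

570.3 ms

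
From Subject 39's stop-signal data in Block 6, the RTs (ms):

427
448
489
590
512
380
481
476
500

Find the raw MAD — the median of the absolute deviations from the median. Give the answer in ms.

Sorted: 380, 427, 448, 476, 481, 489, 500, 512, 590 → median = 481
|x − 481|: 54, 33, 8, 109, 31, 101, 0, 5, 19
Sorted deviations: 0, 5, 8, 19, 31, 33, 54, 101, 109 → MAD = 31

31 ms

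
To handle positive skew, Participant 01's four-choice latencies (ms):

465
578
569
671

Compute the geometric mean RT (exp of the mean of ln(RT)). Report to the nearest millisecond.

566 ms

ln(RT): 6.1420, 6.3596, 6.3439, 6.5088
Mean ln(RT) = 25.3543/4 = 6.33857
Geometric mean = exp(6.33857) = 565.98 ms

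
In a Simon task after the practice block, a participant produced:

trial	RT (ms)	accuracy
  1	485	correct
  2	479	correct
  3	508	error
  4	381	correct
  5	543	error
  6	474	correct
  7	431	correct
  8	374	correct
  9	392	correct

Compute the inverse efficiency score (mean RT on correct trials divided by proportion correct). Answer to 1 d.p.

Correct trials (n=7): 485, 479, 381, 474, 431, 374, 392
Mean correct RT = 3016/7 = 430.8571 ms
Proportion correct = 7/9
IES = 430.8571 / (7/9) = 553.959 ms

554.0 ms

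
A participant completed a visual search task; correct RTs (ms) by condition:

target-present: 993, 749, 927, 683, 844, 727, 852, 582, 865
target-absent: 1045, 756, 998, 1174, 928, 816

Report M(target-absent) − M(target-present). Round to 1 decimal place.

M(target-present) = 7222/9 = 802.444
M(target-absent) = 5717/6 = 952.833
Difference = 952.833 − 802.444 = 150.389 ms

150.4 ms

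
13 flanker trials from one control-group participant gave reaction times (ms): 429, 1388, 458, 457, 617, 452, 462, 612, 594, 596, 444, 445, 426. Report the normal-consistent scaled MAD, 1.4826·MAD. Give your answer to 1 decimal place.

Sorted: 426, 429, 444, 445, 452, 457, 458, 462, 594, 596, 612, 617, 1388 → median = 458
|x − 458| sorted: 0, 1, 4, 6, 13, 14, 29, 32, 136, 138, 154, 159, 930 → MAD = 29
Robust SD ≈ 1.4826 × 29 = 42.995

43.0 ms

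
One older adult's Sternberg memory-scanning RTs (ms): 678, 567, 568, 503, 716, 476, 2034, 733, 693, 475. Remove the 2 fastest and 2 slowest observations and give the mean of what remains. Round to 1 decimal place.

Sorted: 475, 476, 503, 567, 568, 678, 693, 716, 733, 2034
Drop lowest 2 (475, 476) and highest 2 (733, 2034)
Remaining (n=6): Σ = 3725, mean = 3725/6 = 620.833

620.8 ms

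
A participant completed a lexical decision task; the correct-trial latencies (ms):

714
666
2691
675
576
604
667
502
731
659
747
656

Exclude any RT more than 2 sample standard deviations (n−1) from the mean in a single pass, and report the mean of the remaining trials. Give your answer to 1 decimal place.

n = 12, ΣRT = 9888, M = 824.000
Σ(x−M)² = 3853218.00; s = √(3853218.00/11) = 591.855
Cutoffs: 824.000 ± 2·591.855 → [-359.7, 2007.7]
Outside: 2691 → excluded.
Retained (n=11): Σ = 7197, mean = 7197/11 = 654.273

654.3 ms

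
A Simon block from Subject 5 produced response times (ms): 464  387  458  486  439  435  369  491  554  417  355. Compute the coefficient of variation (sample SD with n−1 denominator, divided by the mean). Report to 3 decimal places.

n = 11, Σ = 4855, M = 441.3636
Σ(x−M)² = 34222.545; s = √(34222.545/10) = 58.5000
CV = 58.5000 / 441.3636 = 0.13254

0.133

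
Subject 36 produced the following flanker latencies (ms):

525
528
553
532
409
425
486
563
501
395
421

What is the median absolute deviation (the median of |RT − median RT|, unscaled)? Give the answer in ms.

Sorted: 395, 409, 421, 425, 486, 501, 525, 528, 532, 553, 563 → median = 501
|x − 501|: 24, 27, 52, 31, 92, 76, 15, 62, 0, 106, 80
Sorted deviations: 0, 15, 24, 27, 31, 52, 62, 76, 80, 92, 106 → MAD = 52

52 ms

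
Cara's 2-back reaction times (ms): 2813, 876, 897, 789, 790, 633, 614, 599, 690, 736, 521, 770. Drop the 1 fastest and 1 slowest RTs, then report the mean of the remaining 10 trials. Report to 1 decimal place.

Sorted: 521, 599, 614, 633, 690, 736, 770, 789, 790, 876, 897, 2813
Drop lowest 1 (521) and highest 1 (2813)
Remaining (n=10): Σ = 7394, mean = 7394/10 = 739.400

739.4 ms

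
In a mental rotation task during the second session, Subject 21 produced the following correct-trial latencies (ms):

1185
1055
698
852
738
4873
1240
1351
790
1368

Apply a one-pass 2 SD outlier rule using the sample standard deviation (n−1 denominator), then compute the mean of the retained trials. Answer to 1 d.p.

1030.8 ms

n = 10, ΣRT = 14150, M = 1415.000
Σ(x−M)² = 13857206.00; s = √(13857206.00/9) = 1240.842
Cutoffs: 1415.000 ± 2·1240.842 → [-1066.7, 3896.7]
Outside: 4873 → excluded.
Retained (n=9): Σ = 9277, mean = 9277/9 = 1030.778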